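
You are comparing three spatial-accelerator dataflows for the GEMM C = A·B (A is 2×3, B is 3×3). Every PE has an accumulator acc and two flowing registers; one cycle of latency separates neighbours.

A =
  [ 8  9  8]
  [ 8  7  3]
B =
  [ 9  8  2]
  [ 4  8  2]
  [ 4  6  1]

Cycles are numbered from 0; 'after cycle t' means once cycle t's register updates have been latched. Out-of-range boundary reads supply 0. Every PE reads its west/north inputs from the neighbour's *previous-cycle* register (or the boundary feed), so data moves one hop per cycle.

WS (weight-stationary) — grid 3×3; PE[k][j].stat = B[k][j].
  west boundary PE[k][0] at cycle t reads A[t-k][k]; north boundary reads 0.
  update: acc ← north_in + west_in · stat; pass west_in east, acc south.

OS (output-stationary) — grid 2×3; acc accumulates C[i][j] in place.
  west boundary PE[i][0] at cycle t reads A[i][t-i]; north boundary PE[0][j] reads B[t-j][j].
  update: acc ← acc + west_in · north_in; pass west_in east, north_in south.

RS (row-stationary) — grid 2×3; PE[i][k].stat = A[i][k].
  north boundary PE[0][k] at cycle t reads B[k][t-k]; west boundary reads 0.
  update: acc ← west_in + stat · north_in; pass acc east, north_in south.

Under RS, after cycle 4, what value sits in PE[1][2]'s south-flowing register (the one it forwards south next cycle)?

RS 2×3: PE[1][2] cycle-by-cycle (with neighbour feeds):
  [0] (0,2) acc=0 (h:0 v:0)
  [0] (1,1) acc=0 (h:0 v:0)
  [0] (1,2) acc=0 (h:0 v:0)
  [1] (0,2) acc=0 (h:0 v:0)
  [1] (1,1) acc=0 (h:0 v:0)
  [1] (1,2) acc=0 (h:0 v:0)
  [2] (0,2) acc=140 (h:140 v:4)
  [2] (1,1) acc=100 (h:100 v:4)
  [2] (1,2) acc=0 (h:0 v:0)
  [3] (0,2) acc=184 (h:184 v:6)
  [3] (1,1) acc=120 (h:120 v:8)
  [3] (1,2) acc=112 (h:112 v:4)
  [4] (0,2) acc=42 (h:42 v:1)
  [4] (1,1) acc=30 (h:30 v:2)
  [4] (1,2) acc=138 (h:138 v:6)

register = 6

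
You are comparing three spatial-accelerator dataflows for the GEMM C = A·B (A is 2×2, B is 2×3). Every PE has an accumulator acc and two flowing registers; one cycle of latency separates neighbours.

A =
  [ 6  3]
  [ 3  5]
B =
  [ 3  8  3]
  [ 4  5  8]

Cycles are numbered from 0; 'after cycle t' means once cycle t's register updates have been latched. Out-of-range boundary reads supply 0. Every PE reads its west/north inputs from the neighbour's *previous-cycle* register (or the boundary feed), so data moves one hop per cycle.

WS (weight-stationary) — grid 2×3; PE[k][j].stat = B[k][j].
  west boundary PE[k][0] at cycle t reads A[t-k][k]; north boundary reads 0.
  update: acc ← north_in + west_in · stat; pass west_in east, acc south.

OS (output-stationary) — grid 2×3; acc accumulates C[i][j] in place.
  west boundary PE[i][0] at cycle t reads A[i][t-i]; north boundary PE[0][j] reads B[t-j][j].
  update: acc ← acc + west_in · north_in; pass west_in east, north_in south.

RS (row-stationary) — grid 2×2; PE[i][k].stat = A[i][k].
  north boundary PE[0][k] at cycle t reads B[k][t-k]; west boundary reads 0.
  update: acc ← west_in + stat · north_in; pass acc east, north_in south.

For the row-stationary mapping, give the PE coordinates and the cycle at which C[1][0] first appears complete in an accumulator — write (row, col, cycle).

Under RS, C[1][0] lands at PE[1][1]:
  @0  [1,1]  acc 0  |  →0  ↓0
  @1  [1,1]  acc 0  |  →0  ↓0
  @2  [1,1]  acc 29  |  →29  ↓4

(row, col, cycle) = (1, 1, 2)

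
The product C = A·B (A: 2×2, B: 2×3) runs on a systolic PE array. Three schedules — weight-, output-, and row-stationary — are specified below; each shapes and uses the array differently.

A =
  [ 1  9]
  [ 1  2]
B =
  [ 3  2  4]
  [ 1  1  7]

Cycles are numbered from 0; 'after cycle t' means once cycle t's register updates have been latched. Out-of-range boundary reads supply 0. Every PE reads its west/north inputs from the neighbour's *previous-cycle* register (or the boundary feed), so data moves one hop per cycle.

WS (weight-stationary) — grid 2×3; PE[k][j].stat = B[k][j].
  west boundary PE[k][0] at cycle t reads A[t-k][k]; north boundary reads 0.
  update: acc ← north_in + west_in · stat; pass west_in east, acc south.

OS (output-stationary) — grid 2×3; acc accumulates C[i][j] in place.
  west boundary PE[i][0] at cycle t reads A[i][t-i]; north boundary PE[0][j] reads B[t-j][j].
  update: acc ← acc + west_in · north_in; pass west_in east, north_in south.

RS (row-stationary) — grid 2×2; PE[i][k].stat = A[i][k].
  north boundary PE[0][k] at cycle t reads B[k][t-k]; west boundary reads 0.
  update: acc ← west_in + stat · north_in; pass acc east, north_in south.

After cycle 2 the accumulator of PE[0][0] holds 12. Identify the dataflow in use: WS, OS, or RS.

— WS: 2×3; PE[0][0] trace:
  step 0 · PE0,0: acc=3; fwd→1 fwd↓3
  step 1 · PE0,0: acc=3; fwd→1 fwd↓3
  step 2 · PE0,0: acc=0; fwd→0 fwd↓0
— OS: 2×3; PE[0][0] trace:
  step 0 · PE0,0: acc=3; fwd→1 fwd↓3
  step 1 · PE0,0: acc=12; fwd→9 fwd↓1
  step 2 · PE0,0: acc=12; fwd→0 fwd↓0
— RS: 2×2; PE[0][0] trace:
  step 0 · PE0,0: acc=3; fwd→3 fwd↓3
  step 1 · PE0,0: acc=2; fwd→2 fwd↓2
  step 2 · PE0,0: acc=4; fwd→4 fwd↓4

dataflow = OS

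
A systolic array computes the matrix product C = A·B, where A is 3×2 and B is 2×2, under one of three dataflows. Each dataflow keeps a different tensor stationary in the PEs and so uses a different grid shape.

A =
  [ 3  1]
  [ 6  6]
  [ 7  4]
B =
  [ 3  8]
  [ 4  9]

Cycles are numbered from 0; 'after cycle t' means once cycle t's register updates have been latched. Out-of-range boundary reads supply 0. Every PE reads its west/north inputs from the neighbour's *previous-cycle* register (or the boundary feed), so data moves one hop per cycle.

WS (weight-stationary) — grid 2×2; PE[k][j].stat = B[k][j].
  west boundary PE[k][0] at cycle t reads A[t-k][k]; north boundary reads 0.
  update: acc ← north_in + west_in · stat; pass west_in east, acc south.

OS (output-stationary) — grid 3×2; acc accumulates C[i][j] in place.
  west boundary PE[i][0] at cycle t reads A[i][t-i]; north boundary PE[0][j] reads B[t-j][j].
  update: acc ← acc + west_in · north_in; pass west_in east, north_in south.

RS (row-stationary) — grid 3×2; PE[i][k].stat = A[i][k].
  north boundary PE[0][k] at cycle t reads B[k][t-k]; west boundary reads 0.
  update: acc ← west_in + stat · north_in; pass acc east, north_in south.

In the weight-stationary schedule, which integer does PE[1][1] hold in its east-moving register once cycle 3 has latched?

register = 6

WS on a 2×2 grid — tracing PE[1][1] and its feeders:
  0: (0,1).acc=0  regs=<0,0>
  0: (1,0).acc=0  regs=<0,0>
  0: (1,1).acc=0  regs=<0,0>
  1: (0,1).acc=24  regs=<3,24>
  1: (1,0).acc=13  regs=<1,13>
  1: (1,1).acc=0  regs=<0,0>
  2: (0,1).acc=48  regs=<6,48>
  2: (1,0).acc=42  regs=<6,42>
  2: (1,1).acc=33  regs=<1,33>
  3: (0,1).acc=56  regs=<7,56>
  3: (1,0).acc=37  regs=<4,37>
  3: (1,1).acc=102  regs=<6,102>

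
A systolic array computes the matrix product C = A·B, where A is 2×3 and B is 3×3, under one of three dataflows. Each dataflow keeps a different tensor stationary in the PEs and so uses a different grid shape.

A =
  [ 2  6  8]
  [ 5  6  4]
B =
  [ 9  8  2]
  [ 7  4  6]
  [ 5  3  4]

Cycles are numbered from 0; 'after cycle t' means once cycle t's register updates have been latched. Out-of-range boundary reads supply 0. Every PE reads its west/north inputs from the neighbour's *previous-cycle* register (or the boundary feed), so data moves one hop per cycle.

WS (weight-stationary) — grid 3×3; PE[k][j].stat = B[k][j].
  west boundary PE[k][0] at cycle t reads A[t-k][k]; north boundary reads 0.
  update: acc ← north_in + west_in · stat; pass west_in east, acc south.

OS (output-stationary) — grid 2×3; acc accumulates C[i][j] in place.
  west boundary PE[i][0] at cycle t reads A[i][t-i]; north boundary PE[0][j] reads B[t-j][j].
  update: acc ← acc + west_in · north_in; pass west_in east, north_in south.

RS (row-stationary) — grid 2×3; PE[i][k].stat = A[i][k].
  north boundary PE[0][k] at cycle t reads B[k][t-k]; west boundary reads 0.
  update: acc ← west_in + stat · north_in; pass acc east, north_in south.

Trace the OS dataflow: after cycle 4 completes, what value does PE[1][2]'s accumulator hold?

PE[1][2].acc = 46

Tracing OS — 2×3 array, target PE[1][2]:
  step 0 · PE0,2: acc=0; fwd→0 fwd↓0
  step 0 · PE1,1: acc=0; fwd→0 fwd↓0
  step 0 · PE1,2: acc=0; fwd→0 fwd↓0
  step 1 · PE0,2: acc=0; fwd→0 fwd↓0
  step 1 · PE1,1: acc=0; fwd→0 fwd↓0
  step 1 · PE1,2: acc=0; fwd→0 fwd↓0
  step 2 · PE0,2: acc=4; fwd→2 fwd↓2
  step 2 · PE1,1: acc=40; fwd→5 fwd↓8
  step 2 · PE1,2: acc=0; fwd→0 fwd↓0
  step 3 · PE0,2: acc=40; fwd→6 fwd↓6
  step 3 · PE1,1: acc=64; fwd→6 fwd↓4
  step 3 · PE1,2: acc=10; fwd→5 fwd↓2
  step 4 · PE0,2: acc=72; fwd→8 fwd↓4
  step 4 · PE1,1: acc=76; fwd→4 fwd↓3
  step 4 · PE1,2: acc=46; fwd→6 fwd↓6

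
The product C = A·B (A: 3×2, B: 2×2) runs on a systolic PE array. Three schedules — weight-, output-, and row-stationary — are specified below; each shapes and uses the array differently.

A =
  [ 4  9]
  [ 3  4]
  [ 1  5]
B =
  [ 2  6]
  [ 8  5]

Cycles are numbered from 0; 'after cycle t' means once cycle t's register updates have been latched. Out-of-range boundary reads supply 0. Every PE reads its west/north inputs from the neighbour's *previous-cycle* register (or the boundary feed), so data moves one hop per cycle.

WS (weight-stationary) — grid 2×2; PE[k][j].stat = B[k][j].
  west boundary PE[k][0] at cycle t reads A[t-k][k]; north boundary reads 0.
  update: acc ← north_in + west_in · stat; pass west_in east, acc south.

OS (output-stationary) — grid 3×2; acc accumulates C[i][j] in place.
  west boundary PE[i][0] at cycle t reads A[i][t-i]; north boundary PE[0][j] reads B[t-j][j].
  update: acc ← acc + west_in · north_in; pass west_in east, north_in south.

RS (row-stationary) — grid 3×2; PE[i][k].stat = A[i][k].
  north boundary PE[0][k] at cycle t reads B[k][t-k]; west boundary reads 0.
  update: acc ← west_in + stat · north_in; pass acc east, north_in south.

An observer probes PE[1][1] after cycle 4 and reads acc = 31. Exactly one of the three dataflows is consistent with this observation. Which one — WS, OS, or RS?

dataflow = WS

WS (2×2 grid), PE[1][1]:
  [0] (1,1) acc=0 (h:0 v:0)
  [1] (1,1) acc=0 (h:0 v:0)
  [2] (1,1) acc=69 (h:9 v:69)
  [3] (1,1) acc=38 (h:4 v:38)
  [4] (1,1) acc=31 (h:5 v:31)
OS (3×2 grid), PE[1][1]:
  [0] (1,1) acc=0 (h:0 v:0)
  [1] (1,1) acc=0 (h:0 v:0)
  [2] (1,1) acc=18 (h:3 v:6)
  [3] (1,1) acc=38 (h:4 v:5)
  [4] (1,1) acc=38 (h:0 v:0)
RS (3×2 grid), PE[1][1]:
  [0] (1,1) acc=0 (h:0 v:0)
  [1] (1,1) acc=0 (h:0 v:0)
  [2] (1,1) acc=38 (h:38 v:8)
  [3] (1,1) acc=38 (h:38 v:5)
  [4] (1,1) acc=0 (h:0 v:0)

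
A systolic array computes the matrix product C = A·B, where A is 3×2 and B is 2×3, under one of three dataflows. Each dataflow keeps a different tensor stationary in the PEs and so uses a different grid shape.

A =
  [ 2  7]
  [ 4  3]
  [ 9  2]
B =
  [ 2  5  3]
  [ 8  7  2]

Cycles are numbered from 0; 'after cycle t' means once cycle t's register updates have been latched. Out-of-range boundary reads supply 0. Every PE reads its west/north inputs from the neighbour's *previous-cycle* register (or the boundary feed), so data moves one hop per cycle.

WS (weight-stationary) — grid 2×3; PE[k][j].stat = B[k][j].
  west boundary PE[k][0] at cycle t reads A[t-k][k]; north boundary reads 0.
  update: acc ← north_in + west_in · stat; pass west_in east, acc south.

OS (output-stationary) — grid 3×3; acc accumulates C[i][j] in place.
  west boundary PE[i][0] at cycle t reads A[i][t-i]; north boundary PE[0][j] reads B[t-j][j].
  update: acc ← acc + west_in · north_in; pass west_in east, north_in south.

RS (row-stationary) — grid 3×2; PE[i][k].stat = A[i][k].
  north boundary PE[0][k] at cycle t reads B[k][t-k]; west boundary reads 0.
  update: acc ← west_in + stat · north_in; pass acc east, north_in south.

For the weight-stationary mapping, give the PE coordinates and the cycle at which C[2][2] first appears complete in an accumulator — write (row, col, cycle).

(row, col, cycle) = (1, 2, 5)

Under WS, C[2][2] lands at PE[1][2]:
  after 0 — PE[1][2] acc=0, pass-E 0, pass-S 0
  after 1 — PE[1][2] acc=0, pass-E 0, pass-S 0
  after 2 — PE[1][2] acc=0, pass-E 0, pass-S 0
  after 3 — PE[1][2] acc=20, pass-E 7, pass-S 20
  after 4 — PE[1][2] acc=18, pass-E 3, pass-S 18
  after 5 — PE[1][2] acc=31, pass-E 2, pass-S 31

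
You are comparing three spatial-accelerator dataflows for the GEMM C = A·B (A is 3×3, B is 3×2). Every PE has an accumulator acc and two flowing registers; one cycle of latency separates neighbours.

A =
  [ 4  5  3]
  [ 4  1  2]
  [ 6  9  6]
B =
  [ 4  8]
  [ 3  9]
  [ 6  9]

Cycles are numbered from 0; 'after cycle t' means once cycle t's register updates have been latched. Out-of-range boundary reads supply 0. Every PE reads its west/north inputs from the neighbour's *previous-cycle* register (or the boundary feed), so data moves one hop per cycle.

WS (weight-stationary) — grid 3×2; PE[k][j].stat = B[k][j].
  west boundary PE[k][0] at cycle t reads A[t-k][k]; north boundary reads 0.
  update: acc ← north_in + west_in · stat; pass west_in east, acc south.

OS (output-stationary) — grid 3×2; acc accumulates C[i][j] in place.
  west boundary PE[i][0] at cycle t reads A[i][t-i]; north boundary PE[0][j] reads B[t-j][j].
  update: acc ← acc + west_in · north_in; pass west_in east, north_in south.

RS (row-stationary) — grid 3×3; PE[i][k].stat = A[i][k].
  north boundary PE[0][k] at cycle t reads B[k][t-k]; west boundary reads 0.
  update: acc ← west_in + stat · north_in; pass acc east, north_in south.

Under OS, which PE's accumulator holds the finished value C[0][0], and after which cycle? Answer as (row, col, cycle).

OS — PE[0][0] is where C[0][0] collects:
  c0 r0c0: 16 / 4 / 4
  c1 r0c0: 31 / 5 / 3
  c2 r0c0: 49 / 3 / 6

(row, col, cycle) = (0, 0, 2)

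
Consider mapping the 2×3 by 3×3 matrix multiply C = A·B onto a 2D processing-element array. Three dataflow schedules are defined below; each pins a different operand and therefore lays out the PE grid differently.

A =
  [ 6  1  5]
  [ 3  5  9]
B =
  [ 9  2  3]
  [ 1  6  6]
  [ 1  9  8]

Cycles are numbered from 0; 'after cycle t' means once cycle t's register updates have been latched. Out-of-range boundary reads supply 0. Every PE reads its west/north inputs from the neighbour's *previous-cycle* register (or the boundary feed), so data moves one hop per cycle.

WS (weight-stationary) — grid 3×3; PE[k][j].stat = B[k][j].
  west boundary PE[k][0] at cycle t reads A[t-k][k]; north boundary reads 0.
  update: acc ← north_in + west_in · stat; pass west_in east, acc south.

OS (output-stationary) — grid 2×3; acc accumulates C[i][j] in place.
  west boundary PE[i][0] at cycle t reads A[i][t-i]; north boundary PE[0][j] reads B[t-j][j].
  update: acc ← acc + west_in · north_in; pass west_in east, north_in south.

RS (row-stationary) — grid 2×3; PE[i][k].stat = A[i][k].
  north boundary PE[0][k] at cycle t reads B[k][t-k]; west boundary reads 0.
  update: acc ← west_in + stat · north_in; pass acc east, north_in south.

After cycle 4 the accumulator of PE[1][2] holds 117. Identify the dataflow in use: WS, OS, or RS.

WS (3×3 grid), PE[1][2]:
  after 0 — PE[1][2] acc=0, pass-E 0, pass-S 0
  after 1 — PE[1][2] acc=0, pass-E 0, pass-S 0
  after 2 — PE[1][2] acc=0, pass-E 0, pass-S 0
  after 3 — PE[1][2] acc=24, pass-E 1, pass-S 24
  after 4 — PE[1][2] acc=39, pass-E 5, pass-S 39
OS (2×3 grid), PE[1][2]:
  after 0 — PE[1][2] acc=0, pass-E 0, pass-S 0
  after 1 — PE[1][2] acc=0, pass-E 0, pass-S 0
  after 2 — PE[1][2] acc=0, pass-E 0, pass-S 0
  after 3 — PE[1][2] acc=9, pass-E 3, pass-S 3
  after 4 — PE[1][2] acc=39, pass-E 5, pass-S 6
RS (2×3 grid), PE[1][2]:
  after 0 — PE[1][2] acc=0, pass-E 0, pass-S 0
  after 1 — PE[1][2] acc=0, pass-E 0, pass-S 0
  after 2 — PE[1][2] acc=0, pass-E 0, pass-S 0
  after 3 — PE[1][2] acc=41, pass-E 41, pass-S 1
  after 4 — PE[1][2] acc=117, pass-E 117, pass-S 9

dataflow = RS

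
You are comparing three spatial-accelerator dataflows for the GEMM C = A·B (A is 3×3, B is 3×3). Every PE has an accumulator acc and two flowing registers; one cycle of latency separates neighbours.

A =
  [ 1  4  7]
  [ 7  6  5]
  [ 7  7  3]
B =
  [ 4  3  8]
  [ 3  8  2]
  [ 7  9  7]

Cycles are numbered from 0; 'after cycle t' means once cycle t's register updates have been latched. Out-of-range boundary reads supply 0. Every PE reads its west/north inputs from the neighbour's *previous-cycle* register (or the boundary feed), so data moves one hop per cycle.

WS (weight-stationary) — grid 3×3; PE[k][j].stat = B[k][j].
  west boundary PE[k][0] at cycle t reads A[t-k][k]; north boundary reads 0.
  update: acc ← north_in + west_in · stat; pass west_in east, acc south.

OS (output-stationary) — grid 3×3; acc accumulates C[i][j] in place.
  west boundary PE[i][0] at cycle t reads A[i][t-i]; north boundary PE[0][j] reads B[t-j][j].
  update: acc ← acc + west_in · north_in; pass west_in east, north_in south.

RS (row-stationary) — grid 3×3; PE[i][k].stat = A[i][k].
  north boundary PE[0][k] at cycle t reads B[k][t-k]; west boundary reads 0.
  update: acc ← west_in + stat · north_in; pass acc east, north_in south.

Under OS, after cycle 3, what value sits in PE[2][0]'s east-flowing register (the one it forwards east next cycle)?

OS (3×3). Following PE[2][0] plus its west/north inputs:
  [0] (1,0) acc=0 (h:0 v:0)
  [0] (2,0) acc=0 (h:0 v:0)
  [1] (1,0) acc=28 (h:7 v:4)
  [1] (2,0) acc=0 (h:0 v:0)
  [2] (1,0) acc=46 (h:6 v:3)
  [2] (2,0) acc=28 (h:7 v:4)
  [3] (1,0) acc=81 (h:5 v:7)
  [3] (2,0) acc=49 (h:7 v:3)

register = 7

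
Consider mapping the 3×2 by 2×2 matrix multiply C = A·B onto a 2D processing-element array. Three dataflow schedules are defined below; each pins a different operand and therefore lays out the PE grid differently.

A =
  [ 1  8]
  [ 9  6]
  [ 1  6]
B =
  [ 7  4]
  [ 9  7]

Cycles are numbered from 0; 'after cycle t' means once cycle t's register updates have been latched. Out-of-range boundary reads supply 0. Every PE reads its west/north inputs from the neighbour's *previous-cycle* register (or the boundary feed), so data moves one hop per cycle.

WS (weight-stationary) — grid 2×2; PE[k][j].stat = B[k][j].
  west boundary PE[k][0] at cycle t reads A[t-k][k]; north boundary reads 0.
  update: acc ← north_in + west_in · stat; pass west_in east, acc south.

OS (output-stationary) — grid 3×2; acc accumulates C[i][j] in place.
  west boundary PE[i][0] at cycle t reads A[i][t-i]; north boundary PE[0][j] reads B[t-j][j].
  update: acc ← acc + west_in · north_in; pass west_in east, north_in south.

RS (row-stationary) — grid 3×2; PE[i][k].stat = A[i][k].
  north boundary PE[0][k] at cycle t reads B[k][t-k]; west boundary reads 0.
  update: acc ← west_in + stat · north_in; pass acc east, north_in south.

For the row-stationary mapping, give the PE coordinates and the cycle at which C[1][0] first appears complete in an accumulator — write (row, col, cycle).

(row, col, cycle) = (1, 1, 2)

Under RS, C[1][0] lands at PE[1][1]:
  [0] (1,1) acc=0 (h:0 v:0)
  [1] (1,1) acc=0 (h:0 v:0)
  [2] (1,1) acc=117 (h:117 v:9)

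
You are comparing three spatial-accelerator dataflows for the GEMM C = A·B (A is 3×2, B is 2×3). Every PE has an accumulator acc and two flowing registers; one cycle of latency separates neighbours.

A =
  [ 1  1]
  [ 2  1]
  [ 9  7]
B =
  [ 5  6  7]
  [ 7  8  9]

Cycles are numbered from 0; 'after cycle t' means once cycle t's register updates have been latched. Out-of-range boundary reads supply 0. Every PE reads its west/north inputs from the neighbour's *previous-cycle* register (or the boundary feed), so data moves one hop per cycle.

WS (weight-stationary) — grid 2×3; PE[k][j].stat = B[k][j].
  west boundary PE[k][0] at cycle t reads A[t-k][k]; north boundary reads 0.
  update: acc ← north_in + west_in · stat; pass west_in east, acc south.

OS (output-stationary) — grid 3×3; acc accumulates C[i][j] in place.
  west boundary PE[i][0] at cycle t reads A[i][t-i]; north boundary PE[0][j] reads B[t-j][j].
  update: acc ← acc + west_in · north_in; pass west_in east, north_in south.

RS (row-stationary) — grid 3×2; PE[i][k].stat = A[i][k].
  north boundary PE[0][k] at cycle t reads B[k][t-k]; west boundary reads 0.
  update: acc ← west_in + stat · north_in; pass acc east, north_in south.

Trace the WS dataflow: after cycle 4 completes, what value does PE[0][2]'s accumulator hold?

PE[0][2].acc = 63

WS on a 2×3 grid — tracing PE[0][2] and its feeders:
  cycle 0: PE[0][1] → acc 0, east 0, south 0
  cycle 0: PE[0][2] → acc 0, east 0, south 0
  cycle 1: PE[0][1] → acc 6, east 1, south 6
  cycle 1: PE[0][2] → acc 0, east 0, south 0
  cycle 2: PE[0][1] → acc 12, east 2, south 12
  cycle 2: PE[0][2] → acc 7, east 1, south 7
  cycle 3: PE[0][1] → acc 54, east 9, south 54
  cycle 3: PE[0][2] → acc 14, east 2, south 14
  cycle 4: PE[0][1] → acc 0, east 0, south 0
  cycle 4: PE[0][2] → acc 63, east 9, south 63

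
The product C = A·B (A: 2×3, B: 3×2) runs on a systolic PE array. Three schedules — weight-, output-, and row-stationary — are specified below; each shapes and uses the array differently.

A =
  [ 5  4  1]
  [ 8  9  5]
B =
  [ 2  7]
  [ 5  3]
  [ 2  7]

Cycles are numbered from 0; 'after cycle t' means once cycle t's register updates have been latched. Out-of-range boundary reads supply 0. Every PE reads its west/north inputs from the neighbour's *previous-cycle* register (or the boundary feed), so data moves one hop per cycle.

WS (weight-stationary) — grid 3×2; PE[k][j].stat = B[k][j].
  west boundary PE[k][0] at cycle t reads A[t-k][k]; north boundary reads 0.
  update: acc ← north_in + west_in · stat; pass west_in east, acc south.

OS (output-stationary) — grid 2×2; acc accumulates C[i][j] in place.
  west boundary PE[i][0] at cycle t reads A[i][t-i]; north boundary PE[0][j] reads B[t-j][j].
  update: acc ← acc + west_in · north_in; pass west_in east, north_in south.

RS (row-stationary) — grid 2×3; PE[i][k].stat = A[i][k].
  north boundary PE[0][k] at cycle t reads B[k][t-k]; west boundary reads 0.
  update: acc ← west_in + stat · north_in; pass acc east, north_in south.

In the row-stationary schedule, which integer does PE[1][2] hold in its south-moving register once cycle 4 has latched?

RS 2×3: PE[1][2] cycle-by-cycle (with neighbour feeds):
  after 0 — PE[0][2] acc=0, pass-E 0, pass-S 0
  after 0 — PE[1][1] acc=0, pass-E 0, pass-S 0
  after 0 — PE[1][2] acc=0, pass-E 0, pass-S 0
  after 1 — PE[0][2] acc=0, pass-E 0, pass-S 0
  after 1 — PE[1][1] acc=0, pass-E 0, pass-S 0
  after 1 — PE[1][2] acc=0, pass-E 0, pass-S 0
  after 2 — PE[0][2] acc=32, pass-E 32, pass-S 2
  after 2 — PE[1][1] acc=61, pass-E 61, pass-S 5
  after 2 — PE[1][2] acc=0, pass-E 0, pass-S 0
  after 3 — PE[0][2] acc=54, pass-E 54, pass-S 7
  after 3 — PE[1][1] acc=83, pass-E 83, pass-S 3
  after 3 — PE[1][2] acc=71, pass-E 71, pass-S 2
  after 4 — PE[0][2] acc=0, pass-E 0, pass-S 0
  after 4 — PE[1][1] acc=0, pass-E 0, pass-S 0
  after 4 — PE[1][2] acc=118, pass-E 118, pass-S 7

register = 7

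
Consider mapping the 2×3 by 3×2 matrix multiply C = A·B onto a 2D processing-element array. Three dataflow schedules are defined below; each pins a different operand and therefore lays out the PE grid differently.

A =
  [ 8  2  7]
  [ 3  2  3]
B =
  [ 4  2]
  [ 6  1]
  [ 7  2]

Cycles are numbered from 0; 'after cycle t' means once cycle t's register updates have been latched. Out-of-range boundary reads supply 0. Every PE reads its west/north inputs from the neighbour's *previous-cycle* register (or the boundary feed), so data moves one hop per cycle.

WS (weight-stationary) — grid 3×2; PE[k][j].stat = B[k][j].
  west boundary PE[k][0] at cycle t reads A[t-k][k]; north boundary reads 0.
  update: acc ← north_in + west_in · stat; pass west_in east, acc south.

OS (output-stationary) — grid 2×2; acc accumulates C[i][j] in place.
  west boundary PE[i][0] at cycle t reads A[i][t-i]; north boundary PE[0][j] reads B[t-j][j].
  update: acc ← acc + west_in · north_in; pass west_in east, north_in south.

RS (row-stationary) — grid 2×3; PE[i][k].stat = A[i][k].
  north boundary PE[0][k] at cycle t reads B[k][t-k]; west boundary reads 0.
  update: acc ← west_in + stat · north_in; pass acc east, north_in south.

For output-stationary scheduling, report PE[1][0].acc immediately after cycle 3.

PE[1][0].acc = 45

OS (2×2). Following PE[1][0] plus its west/north inputs:
  [0] (0,0) acc=32 (h:8 v:4)
  [0] (1,0) acc=0 (h:0 v:0)
  [1] (0,0) acc=44 (h:2 v:6)
  [1] (1,0) acc=12 (h:3 v:4)
  [2] (0,0) acc=93 (h:7 v:7)
  [2] (1,0) acc=24 (h:2 v:6)
  [3] (0,0) acc=93 (h:0 v:0)
  [3] (1,0) acc=45 (h:3 v:7)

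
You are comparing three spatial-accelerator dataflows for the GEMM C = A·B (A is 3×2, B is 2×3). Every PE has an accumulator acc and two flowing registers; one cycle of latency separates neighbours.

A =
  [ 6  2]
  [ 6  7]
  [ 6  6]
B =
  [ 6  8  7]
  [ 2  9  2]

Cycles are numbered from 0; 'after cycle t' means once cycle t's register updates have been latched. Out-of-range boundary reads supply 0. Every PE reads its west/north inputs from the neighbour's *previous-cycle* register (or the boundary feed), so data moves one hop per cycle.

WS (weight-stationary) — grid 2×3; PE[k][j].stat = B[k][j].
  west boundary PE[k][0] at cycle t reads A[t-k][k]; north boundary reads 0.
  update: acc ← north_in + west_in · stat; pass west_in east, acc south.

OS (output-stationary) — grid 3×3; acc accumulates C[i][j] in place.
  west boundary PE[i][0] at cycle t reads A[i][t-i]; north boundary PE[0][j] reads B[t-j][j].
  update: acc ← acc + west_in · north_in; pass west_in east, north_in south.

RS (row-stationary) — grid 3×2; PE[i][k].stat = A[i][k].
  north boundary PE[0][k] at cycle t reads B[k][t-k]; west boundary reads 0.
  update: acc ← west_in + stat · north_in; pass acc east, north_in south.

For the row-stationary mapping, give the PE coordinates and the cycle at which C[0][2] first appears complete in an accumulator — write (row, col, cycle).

Under RS, C[0][2] lands at PE[0][1]:
  after 0 — PE[0][1] acc=0, pass-E 0, pass-S 0
  after 1 — PE[0][1] acc=40, pass-E 40, pass-S 2
  after 2 — PE[0][1] acc=66, pass-E 66, pass-S 9
  after 3 — PE[0][1] acc=46, pass-E 46, pass-S 2

(row, col, cycle) = (0, 1, 3)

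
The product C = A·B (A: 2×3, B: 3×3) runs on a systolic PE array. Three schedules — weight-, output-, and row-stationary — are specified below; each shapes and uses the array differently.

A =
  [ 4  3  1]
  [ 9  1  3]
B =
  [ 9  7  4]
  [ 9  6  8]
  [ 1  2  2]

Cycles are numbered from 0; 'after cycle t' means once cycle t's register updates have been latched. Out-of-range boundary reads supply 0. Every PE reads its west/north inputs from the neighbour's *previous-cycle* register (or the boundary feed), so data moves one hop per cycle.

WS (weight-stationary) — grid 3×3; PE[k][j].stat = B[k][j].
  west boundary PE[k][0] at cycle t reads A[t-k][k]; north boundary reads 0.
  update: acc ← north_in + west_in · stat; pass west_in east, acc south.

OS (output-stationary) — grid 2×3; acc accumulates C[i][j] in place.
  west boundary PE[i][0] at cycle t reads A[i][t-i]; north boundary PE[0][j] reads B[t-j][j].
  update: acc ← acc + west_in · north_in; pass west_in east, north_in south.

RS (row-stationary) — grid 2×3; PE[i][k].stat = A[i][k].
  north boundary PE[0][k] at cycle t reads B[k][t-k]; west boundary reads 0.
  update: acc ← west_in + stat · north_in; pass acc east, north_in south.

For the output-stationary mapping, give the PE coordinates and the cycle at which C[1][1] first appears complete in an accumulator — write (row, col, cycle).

(row, col, cycle) = (1, 1, 4)

OS — PE[1][1] is where C[1][1] collects:
  step 0 · PE1,1: acc=0; fwd→0 fwd↓0
  step 1 · PE1,1: acc=0; fwd→0 fwd↓0
  step 2 · PE1,1: acc=63; fwd→9 fwd↓7
  step 3 · PE1,1: acc=69; fwd→1 fwd↓6
  step 4 · PE1,1: acc=75; fwd→3 fwd↓2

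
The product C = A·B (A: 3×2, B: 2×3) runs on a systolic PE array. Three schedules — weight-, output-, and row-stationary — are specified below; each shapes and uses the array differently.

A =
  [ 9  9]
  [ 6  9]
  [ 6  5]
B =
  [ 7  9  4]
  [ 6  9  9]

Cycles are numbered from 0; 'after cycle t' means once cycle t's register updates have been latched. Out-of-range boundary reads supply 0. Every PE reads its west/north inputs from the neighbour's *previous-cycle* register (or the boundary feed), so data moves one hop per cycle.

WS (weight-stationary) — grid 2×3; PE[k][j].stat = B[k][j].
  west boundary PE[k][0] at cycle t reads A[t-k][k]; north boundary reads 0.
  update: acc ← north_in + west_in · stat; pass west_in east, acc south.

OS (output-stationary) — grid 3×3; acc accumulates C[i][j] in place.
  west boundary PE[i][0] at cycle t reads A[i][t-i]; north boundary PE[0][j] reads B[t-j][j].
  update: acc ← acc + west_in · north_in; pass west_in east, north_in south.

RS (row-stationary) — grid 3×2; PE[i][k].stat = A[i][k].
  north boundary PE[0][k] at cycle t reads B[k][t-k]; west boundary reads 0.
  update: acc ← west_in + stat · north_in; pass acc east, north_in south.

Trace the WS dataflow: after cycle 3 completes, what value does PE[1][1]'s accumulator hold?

WS 2×3: PE[1][1] cycle-by-cycle (with neighbour feeds):
  t=0 PE[0][1]: acc=0 h=0 v=0
  t=0 PE[1][0]: acc=0 h=0 v=0
  t=0 PE[1][1]: acc=0 h=0 v=0
  t=1 PE[0][1]: acc=81 h=9 v=81
  t=1 PE[1][0]: acc=117 h=9 v=117
  t=1 PE[1][1]: acc=0 h=0 v=0
  t=2 PE[0][1]: acc=54 h=6 v=54
  t=2 PE[1][0]: acc=96 h=9 v=96
  t=2 PE[1][1]: acc=162 h=9 v=162
  t=3 PE[0][1]: acc=54 h=6 v=54
  t=3 PE[1][0]: acc=72 h=5 v=72
  t=3 PE[1][1]: acc=135 h=9 v=135

PE[1][1].acc = 135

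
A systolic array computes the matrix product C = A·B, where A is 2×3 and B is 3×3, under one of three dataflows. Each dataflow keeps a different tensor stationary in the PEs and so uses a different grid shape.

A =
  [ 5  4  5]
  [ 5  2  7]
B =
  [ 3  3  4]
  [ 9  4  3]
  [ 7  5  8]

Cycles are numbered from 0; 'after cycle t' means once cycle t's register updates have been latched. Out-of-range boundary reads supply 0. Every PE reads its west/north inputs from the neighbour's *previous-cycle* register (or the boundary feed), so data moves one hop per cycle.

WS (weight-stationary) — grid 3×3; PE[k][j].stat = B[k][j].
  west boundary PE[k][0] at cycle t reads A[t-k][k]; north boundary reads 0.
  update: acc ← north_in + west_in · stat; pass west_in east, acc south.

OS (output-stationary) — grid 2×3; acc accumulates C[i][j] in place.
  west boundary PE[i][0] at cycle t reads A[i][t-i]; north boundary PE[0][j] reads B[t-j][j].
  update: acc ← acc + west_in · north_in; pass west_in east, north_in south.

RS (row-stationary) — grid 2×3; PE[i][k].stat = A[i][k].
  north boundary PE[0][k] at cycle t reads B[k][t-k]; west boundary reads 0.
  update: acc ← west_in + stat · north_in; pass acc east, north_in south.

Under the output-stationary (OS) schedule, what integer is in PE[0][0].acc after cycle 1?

PE[0][0].acc = 51

OS (2×3). Following PE[0][0] plus its west/north inputs:
  step 0 · PE0,0: acc=15; fwd→5 fwd↓3
  step 1 · PE0,0: acc=51; fwd→4 fwd↓9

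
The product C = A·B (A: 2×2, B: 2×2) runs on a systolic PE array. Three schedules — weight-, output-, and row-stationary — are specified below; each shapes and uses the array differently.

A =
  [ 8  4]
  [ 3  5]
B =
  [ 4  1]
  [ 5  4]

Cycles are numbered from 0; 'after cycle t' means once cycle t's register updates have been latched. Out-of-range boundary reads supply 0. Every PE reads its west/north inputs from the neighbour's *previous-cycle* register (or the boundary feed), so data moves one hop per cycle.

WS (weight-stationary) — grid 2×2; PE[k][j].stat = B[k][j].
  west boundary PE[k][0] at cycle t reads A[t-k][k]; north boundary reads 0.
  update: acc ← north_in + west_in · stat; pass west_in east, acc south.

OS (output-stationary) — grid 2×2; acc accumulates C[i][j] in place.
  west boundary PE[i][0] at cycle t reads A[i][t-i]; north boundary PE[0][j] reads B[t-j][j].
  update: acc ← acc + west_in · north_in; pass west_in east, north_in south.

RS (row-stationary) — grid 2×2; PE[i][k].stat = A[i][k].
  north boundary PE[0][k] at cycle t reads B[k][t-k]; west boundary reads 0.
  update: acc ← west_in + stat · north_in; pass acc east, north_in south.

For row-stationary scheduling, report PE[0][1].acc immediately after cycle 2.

RS on a 2×2 grid — tracing PE[0][1] and its feeders:
  t=0 PE[0][0]: acc=32 h=32 v=4
  t=0 PE[0][1]: acc=0 h=0 v=0
  t=1 PE[0][0]: acc=8 h=8 v=1
  t=1 PE[0][1]: acc=52 h=52 v=5
  t=2 PE[0][0]: acc=0 h=0 v=0
  t=2 PE[0][1]: acc=24 h=24 v=4

PE[0][1].acc = 24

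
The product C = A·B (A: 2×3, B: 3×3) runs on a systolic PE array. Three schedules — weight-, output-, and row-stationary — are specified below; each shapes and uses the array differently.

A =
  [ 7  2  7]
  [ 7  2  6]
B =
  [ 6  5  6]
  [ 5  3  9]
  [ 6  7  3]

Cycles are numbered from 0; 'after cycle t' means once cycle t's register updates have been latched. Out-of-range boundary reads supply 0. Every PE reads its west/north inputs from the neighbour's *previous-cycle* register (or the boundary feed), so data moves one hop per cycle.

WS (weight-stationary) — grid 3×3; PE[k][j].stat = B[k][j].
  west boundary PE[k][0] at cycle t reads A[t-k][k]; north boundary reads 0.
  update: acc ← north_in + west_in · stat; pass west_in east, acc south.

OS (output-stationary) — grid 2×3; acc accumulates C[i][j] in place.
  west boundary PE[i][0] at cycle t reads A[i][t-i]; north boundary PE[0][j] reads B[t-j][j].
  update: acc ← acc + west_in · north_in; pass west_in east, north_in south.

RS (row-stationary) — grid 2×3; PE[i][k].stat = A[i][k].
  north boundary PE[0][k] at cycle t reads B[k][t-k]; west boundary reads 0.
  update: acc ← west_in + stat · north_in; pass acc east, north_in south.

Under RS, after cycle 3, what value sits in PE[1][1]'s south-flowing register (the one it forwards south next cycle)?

RS (2×3). Following PE[1][1] plus its west/north inputs:
  cycle 0: PE[0][1] → acc 0, east 0, south 0
  cycle 0: PE[1][0] → acc 0, east 0, south 0
  cycle 0: PE[1][1] → acc 0, east 0, south 0
  cycle 1: PE[0][1] → acc 52, east 52, south 5
  cycle 1: PE[1][0] → acc 42, east 42, south 6
  cycle 1: PE[1][1] → acc 0, east 0, south 0
  cycle 2: PE[0][1] → acc 41, east 41, south 3
  cycle 2: PE[1][0] → acc 35, east 35, south 5
  cycle 2: PE[1][1] → acc 52, east 52, south 5
  cycle 3: PE[0][1] → acc 60, east 60, south 9
  cycle 3: PE[1][0] → acc 42, east 42, south 6
  cycle 3: PE[1][1] → acc 41, east 41, south 3

register = 3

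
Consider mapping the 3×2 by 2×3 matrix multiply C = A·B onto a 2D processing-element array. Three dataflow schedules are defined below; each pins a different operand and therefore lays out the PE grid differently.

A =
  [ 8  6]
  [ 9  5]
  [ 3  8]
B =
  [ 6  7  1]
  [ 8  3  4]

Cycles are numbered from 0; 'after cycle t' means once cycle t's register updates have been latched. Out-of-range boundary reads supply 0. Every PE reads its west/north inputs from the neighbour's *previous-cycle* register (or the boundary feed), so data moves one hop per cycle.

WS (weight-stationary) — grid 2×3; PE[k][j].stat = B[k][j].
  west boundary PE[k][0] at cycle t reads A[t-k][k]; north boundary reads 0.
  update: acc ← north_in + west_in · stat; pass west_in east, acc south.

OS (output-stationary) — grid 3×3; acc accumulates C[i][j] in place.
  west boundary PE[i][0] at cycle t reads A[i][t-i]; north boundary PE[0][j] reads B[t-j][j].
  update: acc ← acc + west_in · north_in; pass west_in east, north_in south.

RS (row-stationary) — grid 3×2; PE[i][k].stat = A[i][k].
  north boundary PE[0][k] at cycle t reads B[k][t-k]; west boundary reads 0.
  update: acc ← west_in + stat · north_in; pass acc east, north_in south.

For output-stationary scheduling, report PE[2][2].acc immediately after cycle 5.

Tracing OS — 3×3 array, target PE[2][2]:
  t=0 PE[1][2]: acc=0 h=0 v=0
  t=0 PE[2][1]: acc=0 h=0 v=0
  t=0 PE[2][2]: acc=0 h=0 v=0
  t=1 PE[1][2]: acc=0 h=0 v=0
  t=1 PE[2][1]: acc=0 h=0 v=0
  t=1 PE[2][2]: acc=0 h=0 v=0
  t=2 PE[1][2]: acc=0 h=0 v=0
  t=2 PE[2][1]: acc=0 h=0 v=0
  t=2 PE[2][2]: acc=0 h=0 v=0
  t=3 PE[1][2]: acc=9 h=9 v=1
  t=3 PE[2][1]: acc=21 h=3 v=7
  t=3 PE[2][2]: acc=0 h=0 v=0
  t=4 PE[1][2]: acc=29 h=5 v=4
  t=4 PE[2][1]: acc=45 h=8 v=3
  t=4 PE[2][2]: acc=3 h=3 v=1
  t=5 PE[1][2]: acc=29 h=0 v=0
  t=5 PE[2][1]: acc=45 h=0 v=0
  t=5 PE[2][2]: acc=35 h=8 v=4

PE[2][2].acc = 35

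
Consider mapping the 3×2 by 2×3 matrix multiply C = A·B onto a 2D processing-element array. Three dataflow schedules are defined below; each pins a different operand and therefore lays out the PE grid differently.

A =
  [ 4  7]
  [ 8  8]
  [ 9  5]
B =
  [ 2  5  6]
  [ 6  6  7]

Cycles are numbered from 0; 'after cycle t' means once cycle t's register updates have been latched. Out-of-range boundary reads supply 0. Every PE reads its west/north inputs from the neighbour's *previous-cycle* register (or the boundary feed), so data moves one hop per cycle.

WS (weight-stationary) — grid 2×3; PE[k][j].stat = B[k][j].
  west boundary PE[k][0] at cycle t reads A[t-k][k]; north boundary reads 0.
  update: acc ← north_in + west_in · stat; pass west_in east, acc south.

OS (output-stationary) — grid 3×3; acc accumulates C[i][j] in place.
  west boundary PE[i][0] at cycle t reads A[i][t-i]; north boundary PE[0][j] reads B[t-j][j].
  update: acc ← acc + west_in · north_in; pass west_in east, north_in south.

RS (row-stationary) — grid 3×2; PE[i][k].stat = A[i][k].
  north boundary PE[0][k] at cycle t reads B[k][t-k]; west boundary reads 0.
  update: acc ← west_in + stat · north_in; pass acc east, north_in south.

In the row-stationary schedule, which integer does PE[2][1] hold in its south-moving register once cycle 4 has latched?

RS on a 3×2 grid — tracing PE[2][1] and its feeders:
  after 0 — PE[1][1] acc=0, pass-E 0, pass-S 0
  after 0 — PE[2][0] acc=0, pass-E 0, pass-S 0
  after 0 — PE[2][1] acc=0, pass-E 0, pass-S 0
  after 1 — PE[1][1] acc=0, pass-E 0, pass-S 0
  after 1 — PE[2][0] acc=0, pass-E 0, pass-S 0
  after 1 — PE[2][1] acc=0, pass-E 0, pass-S 0
  after 2 — PE[1][1] acc=64, pass-E 64, pass-S 6
  after 2 — PE[2][0] acc=18, pass-E 18, pass-S 2
  after 2 — PE[2][1] acc=0, pass-E 0, pass-S 0
  after 3 — PE[1][1] acc=88, pass-E 88, pass-S 6
  after 3 — PE[2][0] acc=45, pass-E 45, pass-S 5
  after 3 — PE[2][1] acc=48, pass-E 48, pass-S 6
  after 4 — PE[1][1] acc=104, pass-E 104, pass-S 7
  after 4 — PE[2][0] acc=54, pass-E 54, pass-S 6
  after 4 — PE[2][1] acc=75, pass-E 75, pass-S 6

register = 6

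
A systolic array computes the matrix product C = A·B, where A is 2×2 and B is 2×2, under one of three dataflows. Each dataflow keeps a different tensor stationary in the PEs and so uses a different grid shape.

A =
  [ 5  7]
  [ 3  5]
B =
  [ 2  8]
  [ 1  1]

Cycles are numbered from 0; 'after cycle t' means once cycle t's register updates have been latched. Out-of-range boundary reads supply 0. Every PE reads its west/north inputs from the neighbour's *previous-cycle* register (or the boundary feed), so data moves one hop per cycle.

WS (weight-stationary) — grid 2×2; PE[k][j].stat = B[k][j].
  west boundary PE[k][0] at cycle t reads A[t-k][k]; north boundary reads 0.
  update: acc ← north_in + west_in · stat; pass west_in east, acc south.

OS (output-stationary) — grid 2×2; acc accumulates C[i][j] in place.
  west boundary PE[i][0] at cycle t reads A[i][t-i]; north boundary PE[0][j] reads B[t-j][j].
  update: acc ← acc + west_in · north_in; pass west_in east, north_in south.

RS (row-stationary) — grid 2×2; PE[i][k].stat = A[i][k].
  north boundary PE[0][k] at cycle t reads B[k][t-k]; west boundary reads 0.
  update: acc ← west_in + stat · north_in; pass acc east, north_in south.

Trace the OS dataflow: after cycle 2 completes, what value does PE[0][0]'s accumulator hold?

PE[0][0].acc = 17

OS 2×2: PE[0][0] cycle-by-cycle (with neighbour feeds):
  0: (0,0).acc=10  regs=<5,2>
  1: (0,0).acc=17  regs=<7,1>
  2: (0,0).acc=17  regs=<0,0>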